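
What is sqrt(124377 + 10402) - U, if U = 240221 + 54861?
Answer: -295082 + sqrt(134779) ≈ -2.9472e+5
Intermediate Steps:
U = 295082
sqrt(124377 + 10402) - U = sqrt(124377 + 10402) - 1*295082 = sqrt(134779) - 295082 = -295082 + sqrt(134779)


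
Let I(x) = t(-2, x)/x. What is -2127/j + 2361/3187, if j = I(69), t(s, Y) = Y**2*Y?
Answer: 1487324/5057769 ≈ 0.29407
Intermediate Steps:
t(s, Y) = Y**3
I(x) = x**2 (I(x) = x**3/x = x**2)
j = 4761 (j = 69**2 = 4761)
-2127/j + 2361/3187 = -2127/4761 + 2361/3187 = -2127*1/4761 + 2361*(1/3187) = -709/1587 + 2361/3187 = 1487324/5057769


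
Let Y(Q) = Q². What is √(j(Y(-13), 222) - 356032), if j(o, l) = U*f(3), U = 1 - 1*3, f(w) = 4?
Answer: 6*I*√9890 ≈ 596.69*I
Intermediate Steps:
U = -2 (U = 1 - 3 = -2)
j(o, l) = -8 (j(o, l) = -2*4 = -8)
√(j(Y(-13), 222) - 356032) = √(-8 - 356032) = √(-356040) = 6*I*√9890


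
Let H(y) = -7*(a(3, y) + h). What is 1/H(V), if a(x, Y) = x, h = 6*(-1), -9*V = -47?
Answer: 1/21 ≈ 0.047619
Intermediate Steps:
V = 47/9 (V = -⅑*(-47) = 47/9 ≈ 5.2222)
h = -6
H(y) = 21 (H(y) = -7*(3 - 6) = -7*(-3) = 21)
1/H(V) = 1/21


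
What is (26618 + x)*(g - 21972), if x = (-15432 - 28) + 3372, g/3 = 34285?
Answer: 1175229990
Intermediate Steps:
g = 102855 (g = 3*34285 = 102855)
x = -12088 (x = -15460 + 3372 = -12088)
(26618 + x)*(g - 21972) = (26618 - 12088)*(102855 - 21972) = 14530*80883 = 1175229990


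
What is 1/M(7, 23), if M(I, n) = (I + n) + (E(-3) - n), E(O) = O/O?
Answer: ⅛ ≈ 0.12500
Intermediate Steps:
E(O) = 1
M(I, n) = 1 + I (M(I, n) = (I + n) + (1 - n) = 1 + I)
1/M(7, 23) = 1/(1 + 7) = 1/8 = ⅛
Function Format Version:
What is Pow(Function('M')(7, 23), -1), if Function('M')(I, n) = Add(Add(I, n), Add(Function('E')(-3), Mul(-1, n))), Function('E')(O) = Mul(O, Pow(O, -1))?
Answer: Rational(1, 8) ≈ 0.12500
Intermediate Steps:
Function('E')(O) = 1
Function('M')(I, n) = Add(1, I) (Function('M')(I, n) = Add(Add(I, n), Add(1, Mul(-1, n))) = Add(1, I))
Pow(Function('M')(7, 23), -1) = Pow(Add(1, 7), -1) = Pow(8, -1) = Rational(1, 8)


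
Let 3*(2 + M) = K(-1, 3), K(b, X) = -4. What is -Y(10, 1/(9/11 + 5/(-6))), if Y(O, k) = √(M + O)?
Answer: -2*√15/3 ≈ -2.5820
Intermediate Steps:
M = -10/3 (M = -2 + (⅓)*(-4) = -2 - 4/3 = -10/3 ≈ -3.3333)
Y(O, k) = √(-10/3 + O)
-Y(10, 1/(9/11 + 5/(-6))) = -√(-30 + 9*10)/3 = -√(-30 + 90)/3 = -√60/3 = -2*√15/3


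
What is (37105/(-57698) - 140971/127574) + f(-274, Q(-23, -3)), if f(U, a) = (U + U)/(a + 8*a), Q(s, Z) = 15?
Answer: -1442698765769/248425807005 ≈ -5.8074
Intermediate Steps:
f(U, a) = 2*U/(9*a) (f(U, a) = (2*U)/((9*a)) = (2*U)*(1/(9*a)) = 2*U/(9*a))
(37105/(-57698) - 140971/127574) + f(-274, Q(-23, -3)) = (37105/(-57698) - 140971/127574) + (2/9)*(-274)/15 = (37105*(-1/57698) - 140971*1/127574) + (2/9)*(-274)*(1/15) = (-37105/57698 - 140971/127574) - 548/135 = -3216844507/1840191163 - 548/135 = -1442698765769/248425807005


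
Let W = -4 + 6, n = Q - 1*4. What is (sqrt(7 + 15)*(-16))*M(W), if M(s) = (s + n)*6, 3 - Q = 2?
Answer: 96*sqrt(22) ≈ 450.28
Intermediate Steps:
Q = 1 (Q = 3 - 1*2 = 3 - 2 = 1)
n = -3 (n = 1 - 1*4 = 1 - 4 = -3)
W = 2
M(s) = -18 + 6*s (M(s) = (s - 3)*6 = (-3 + s)*6 = -18 + 6*s)
(sqrt(7 + 15)*(-16))*M(W) = (sqrt(7 + 15)*(-16))*(-18 + 6*2) = (sqrt(22)*(-16))*(-18 + 12) = -16*sqrt(22)*(-6) = 96*sqrt(22)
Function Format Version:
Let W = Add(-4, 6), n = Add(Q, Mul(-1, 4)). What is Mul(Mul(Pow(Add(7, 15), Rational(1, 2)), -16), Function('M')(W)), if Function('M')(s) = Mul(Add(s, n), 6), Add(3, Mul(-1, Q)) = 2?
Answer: Mul(96, Pow(22, Rational(1, 2))) ≈ 450.28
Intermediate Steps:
Q = 1 (Q = Add(3, Mul(-1, 2)) = Add(3, -2) = 1)
n = -3 (n = Add(1, Mul(-1, 4)) = Add(1, -4) = -3)
W = 2
Function('M')(s) = Add(-18, Mul(6, s)) (Function('M')(s) = Mul(Add(s, -3), 6) = Mul(Add(-3, s), 6) = Add(-18, Mul(6, s)))
Mul(Mul(Pow(Add(7, 15), Rational(1, 2)), -16), Function('M')(W)) = Mul(Mul(Pow(Add(7, 15), Rational(1, 2)), -16), Add(-18, Mul(6, 2))) = Mul(Mul(Pow(22, Rational(1, 2)), -16), Add(-18, 12)) = Mul(Mul(-16, Pow(22, Rational(1, 2))), -6) = Mul(96, Pow(22, Rational(1, 2)))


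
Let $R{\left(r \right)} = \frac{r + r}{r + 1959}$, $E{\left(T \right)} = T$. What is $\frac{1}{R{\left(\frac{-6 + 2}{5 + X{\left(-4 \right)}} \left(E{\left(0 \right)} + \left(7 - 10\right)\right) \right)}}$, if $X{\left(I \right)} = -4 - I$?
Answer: $\frac{3269}{8} \approx 408.63$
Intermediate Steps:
$R{\left(r \right)} = \frac{2 r}{1959 + r}$
$\frac{1}{R{\left(\frac{-6 + 2}{5 + X{\left(-4 \right)}} \left(E{\left(0 \right)} + \left(7 - 10\right)\right) \right)}} = \frac{1}{2 \frac{-6 + 2}{5 - 0} \left(0 + \left(7 - 10\right)\right) \frac{1}{1959 + \frac{-6 + 2}{5 - 0} \left(0 + \left(7 - 10\right)\right)}} = \frac{1}{2 - \frac{4}{5 + \left(-4 + 4\right)} \left(0 + \left(7 - 10\right)\right) \frac{1}{1959 + - \frac{4}{5 + \left(-4 + 4\right)} \left(0 + \left(7 - 10\right)\right)}} = \frac{1}{2 - \frac{4}{5 + 0} \left(0 - 3\right) \frac{1}{1959 + - \frac{4}{5 + 0} \left(0 - 3\right)}} = \frac{1}{2 - \frac{4}{5} \left(-3\right) \frac{1}{1959 + - \frac{4}{5} \left(-3\right)}} = \frac{1}{2 \left(-4\right) \frac{1}{5} \left(-3\right) \frac{1}{1959 + \left(-4\right) \frac{1}{5} \left(-3\right)}} = \frac{1}{2 \left(\left(- \frac{4}{5}\right) \left(-3\right)\right) \frac{1}{1959 - - \frac{12}{5}}} = \frac{1}{2 \cdot \frac{12}{5} \frac{1}{1959 + \frac{12}{5}}} = \frac{1}{2 \cdot \frac{12}{5} \frac{1}{\frac{9807}{5}}} = \frac{1}{2 \cdot \frac{12}{5} \cdot \frac{5}{9807}} = \frac{1}{\frac{8}{3269}} = \frac{3269}{8}$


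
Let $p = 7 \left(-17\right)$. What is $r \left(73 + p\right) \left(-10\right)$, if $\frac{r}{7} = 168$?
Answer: $540960$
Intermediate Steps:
$r = 1176$ ($r = 7 \cdot 168 = 1176$)
$p = -119$
$r \left(73 + p\right) \left(-10\right) = 1176 \left(73 - 119\right) \left(-10\right) = 1176 \left(-46\right) \left(-10\right) = \left(-54096\right) \left(-10\right) = 540960$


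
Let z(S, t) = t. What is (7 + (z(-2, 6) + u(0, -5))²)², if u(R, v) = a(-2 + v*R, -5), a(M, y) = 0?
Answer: 1849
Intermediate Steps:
u(R, v) = 0
(7 + (z(-2, 6) + u(0, -5))²)² = (7 + (6 + 0)²)² = (7 + 6²)² = (7 + 36)² = 43² = 1849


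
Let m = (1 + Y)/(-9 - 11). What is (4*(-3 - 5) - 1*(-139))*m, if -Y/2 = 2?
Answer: 321/20 ≈ 16.050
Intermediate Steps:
Y = -4 (Y = -2*2 = -4)
m = 3/20 (m = (1 - 4)/(-9 - 11) = -3/(-20) = -3*(-1/20) = 3/20 ≈ 0.15000)
(4*(-3 - 5) - 1*(-139))*m = (4*(-3 - 5) - 1*(-139))*(3/20) = (4*(-8) + 139)*(3/20) = (-32 + 139)*(3/20) = 107*(3/20) = 321/20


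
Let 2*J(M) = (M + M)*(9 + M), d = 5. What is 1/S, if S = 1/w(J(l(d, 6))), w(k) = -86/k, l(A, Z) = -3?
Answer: 43/9 ≈ 4.7778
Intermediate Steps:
J(M) = M*(9 + M) (J(M) = ((M + M)*(9 + M))/2 = ((2*M)*(9 + M))/2 = (2*M*(9 + M))/2 = M*(9 + M))
S = 9/43 (S = 1/(-86*(-1/(3*(9 - 3)))) = 1/(-86/((-3*6))) = 1/(-86/(-18)) = 1/(-86*(-1/18)) = 1/(43/9) = 9/43 ≈ 0.20930)
1/S = 1/(9/43) = 43/9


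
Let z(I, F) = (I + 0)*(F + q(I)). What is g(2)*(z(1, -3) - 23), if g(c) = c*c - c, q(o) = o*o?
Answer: -50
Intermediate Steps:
q(o) = o**2
g(c) = c**2 - c
z(I, F) = I*(F + I**2) (z(I, F) = (I + 0)*(F + I**2) = I*(F + I**2))
g(2)*(z(1, -3) - 23) = (2*(-1 + 2))*(1*(-3 + 1**2) - 23) = (2*1)*(1*(-3 + 1) - 23) = 2*(1*(-2) - 23) = 2*(-2 - 23) = 2*(-25) = -50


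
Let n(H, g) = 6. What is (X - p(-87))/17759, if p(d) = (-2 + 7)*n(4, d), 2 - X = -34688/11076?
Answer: -68860/49174671 ≈ -0.0014003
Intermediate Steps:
X = 14210/2769 (X = 2 - (-34688)/11076 = 2 - 1*(-8672/2769) = 2 + 8672/2769 = 14210/2769 ≈ 5.1318)
p(d) = 30 (p(d) = (-2 + 7)*6 = 5*6 = 30)
(X - p(-87))/17759 = (14210/2769 - 1*30)/17759 = (14210/2769 - 30)*(1/17759) = -68860/2769*1/17759 = -68860/49174671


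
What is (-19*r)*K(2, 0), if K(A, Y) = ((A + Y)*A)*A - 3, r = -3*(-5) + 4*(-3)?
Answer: -285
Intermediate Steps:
r = 3 (r = 15 - 12 = 3)
K(A, Y) = -3 + A²*(A + Y) (K(A, Y) = (A*(A + Y))*A - 3 = A²*(A + Y) - 3 = -3 + A²*(A + Y))
(-19*r)*K(2, 0) = (-19*3)*(-3 + 2³ + 0*2²) = -57*(-3 + 8 + 0*4) = -57*(-3 + 8 + 0) = -57*5 = -285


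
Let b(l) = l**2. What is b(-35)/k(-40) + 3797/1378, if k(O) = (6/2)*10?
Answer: 90098/2067 ≈ 43.589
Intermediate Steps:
k(O) = 30 (k(O) = (6*(1/2))*10 = 3*10 = 30)
b(-35)/k(-40) + 3797/1378 = (-35)**2/30 + 3797/1378 = 1225*(1/30) + 3797*(1/1378) = 245/6 + 3797/1378 = 90098/2067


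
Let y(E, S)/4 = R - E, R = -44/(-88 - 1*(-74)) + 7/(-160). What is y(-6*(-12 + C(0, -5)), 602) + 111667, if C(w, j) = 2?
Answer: 31203031/280 ≈ 1.1144e+5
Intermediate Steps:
R = 3471/1120 (R = -44/(-88 + 74) + 7*(-1/160) = -44/(-14) - 7/160 = -44*(-1/14) - 7/160 = 22/7 - 7/160 = 3471/1120 ≈ 3.0991)
y(E, S) = 3471/280 - 4*E (y(E, S) = 4*(3471/1120 - E) = 3471/280 - 4*E)
y(-6*(-12 + C(0, -5)), 602) + 111667 = (3471/280 - (-24)*(-12 + 2)) + 111667 = (3471/280 - (-24)*(-10)) + 111667 = (3471/280 - 4*60) + 111667 = (3471/280 - 240) + 111667 = -63729/280 + 111667 = 31203031/280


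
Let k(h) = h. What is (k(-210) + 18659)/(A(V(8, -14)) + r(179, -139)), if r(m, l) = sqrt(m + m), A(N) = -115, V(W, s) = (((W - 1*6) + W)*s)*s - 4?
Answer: -2121635/12867 - 18449*sqrt(358)/12867 ≈ -192.02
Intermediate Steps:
V(W, s) = -4 + s**2*(-6 + 2*W) (V(W, s) = (((W - 6) + W)*s)*s - 4 = (((-6 + W) + W)*s)*s - 4 = ((-6 + 2*W)*s)*s - 4 = (s*(-6 + 2*W))*s - 4 = s**2*(-6 + 2*W) - 4 = -4 + s**2*(-6 + 2*W))
r(m, l) = sqrt(2)*sqrt(m) (r(m, l) = sqrt(2*m) = sqrt(2)*sqrt(m))
(k(-210) + 18659)/(A(V(8, -14)) + r(179, -139)) = (-210 + 18659)/(-115 + sqrt(2)*sqrt(179)) = 18449/(-115 + sqrt(358))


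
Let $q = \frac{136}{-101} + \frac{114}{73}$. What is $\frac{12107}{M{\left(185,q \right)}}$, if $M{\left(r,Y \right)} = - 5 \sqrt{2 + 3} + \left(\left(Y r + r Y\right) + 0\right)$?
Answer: $\frac{10476487014604}{67512514255} + \frac{658150188803 \sqrt{5}}{67512514255} \approx 176.98$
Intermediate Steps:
$q = \frac{1586}{7373}$ ($q = 136 \left(- \frac{1}{101}\right) + 114 \cdot \frac{1}{73} = - \frac{136}{101} + \frac{114}{73} = \frac{1586}{7373} \approx 0.21511$)
$M{\left(r,Y \right)} = - 5 \sqrt{5} + 2 Y r$ ($M{\left(r,Y \right)} = - 5 \sqrt{5} + \left(\left(Y r + Y r\right) + 0\right) = - 5 \sqrt{5} + \left(2 Y r + 0\right) = - 5 \sqrt{5} + 2 Y r$)
$\frac{12107}{M{\left(185,q \right)}} = \frac{12107}{- 5 \sqrt{5} + 2 \cdot \frac{1586}{7373} \cdot 185} = \frac{12107}{- 5 \sqrt{5} + \frac{586820}{7373}} = \frac{12107}{\frac{586820}{7373} - 5 \sqrt{5}}$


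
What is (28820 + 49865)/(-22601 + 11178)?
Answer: -78685/11423 ≈ -6.8883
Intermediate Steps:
(28820 + 49865)/(-22601 + 11178) = 78685/(-11423) = 78685*(-1/11423) = -78685/11423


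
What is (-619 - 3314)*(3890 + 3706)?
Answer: -29875068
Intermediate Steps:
(-619 - 3314)*(3890 + 3706) = -3933*7596 = -29875068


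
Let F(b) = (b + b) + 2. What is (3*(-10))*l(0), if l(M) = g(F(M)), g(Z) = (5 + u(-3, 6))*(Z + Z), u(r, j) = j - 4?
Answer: -840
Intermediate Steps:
F(b) = 2 + 2*b (F(b) = 2*b + 2 = 2 + 2*b)
u(r, j) = -4 + j
g(Z) = 14*Z (g(Z) = (5 + (-4 + 6))*(Z + Z) = (5 + 2)*(2*Z) = 7*(2*Z) = 14*Z)
l(M) = 28 + 28*M (l(M) = 14*(2 + 2*M) = 28 + 28*M)
(3*(-10))*l(0) = (3*(-10))*(28 + 28*0) = -30*(28 + 0) = -30*28 = -840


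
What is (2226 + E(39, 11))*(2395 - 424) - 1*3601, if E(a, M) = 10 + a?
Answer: 4480424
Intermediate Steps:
(2226 + E(39, 11))*(2395 - 424) - 1*3601 = (2226 + (10 + 39))*(2395 - 424) - 1*3601 = (2226 + 49)*1971 - 3601 = 2275*1971 - 3601 = 4484025 - 3601 = 4480424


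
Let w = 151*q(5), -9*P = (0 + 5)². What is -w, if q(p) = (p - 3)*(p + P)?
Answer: -6040/9 ≈ -671.11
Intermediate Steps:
P = -25/9 (P = -(0 + 5)²/9 = -⅑*5² = -⅑*25 = -25/9 ≈ -2.7778)
q(p) = (-3 + p)*(-25/9 + p) (q(p) = (p - 3)*(p - 25/9) = (-3 + p)*(-25/9 + p))
w = 6040/9 (w = 151*(25/3 + 5² - 52/9*5) = 151*(25/3 + 25 - 260/9) = 151*(40/9) = 6040/9 ≈ 671.11)
-w = -1*6040/9 = -6040/9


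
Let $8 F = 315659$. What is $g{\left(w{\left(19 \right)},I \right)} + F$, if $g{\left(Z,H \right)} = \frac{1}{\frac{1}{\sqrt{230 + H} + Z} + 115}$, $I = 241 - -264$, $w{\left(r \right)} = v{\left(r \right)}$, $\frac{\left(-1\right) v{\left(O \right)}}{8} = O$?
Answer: $\frac{6669313951197}{169025752} + \frac{\sqrt{15}}{42256438} \approx 39457.0$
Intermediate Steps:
$F = \frac{315659}{8}$ ($F = \frac{1}{8} \cdot 315659 = \frac{315659}{8} \approx 39457.0$)
$v{\left(O \right)} = - 8 O$
$w{\left(r \right)} = - 8 r$
$I = 505$ ($I = 241 + 264 = 505$)
$g{\left(Z,H \right)} = \frac{1}{115 + \frac{1}{Z + \sqrt{230 + H}}}$ ($g{\left(Z,H \right)} = \frac{1}{\frac{1}{Z + \sqrt{230 + H}} + 115} = \frac{1}{115 + \frac{1}{Z + \sqrt{230 + H}}}$)
$g{\left(w{\left(19 \right)},I \right)} + F = \frac{\left(-8\right) 19 + \sqrt{230 + 505}}{1 + 115 \left(\left(-8\right) 19\right) + 115 \sqrt{230 + 505}} + \frac{315659}{8} = \frac{-152 + \sqrt{735}}{1 + 115 \left(-152\right) + 115 \sqrt{735}} + \frac{315659}{8} = \frac{-152 + 7 \sqrt{15}}{1 - 17480 + 115 \cdot 7 \sqrt{15}} + \frac{315659}{8} = \frac{-152 + 7 \sqrt{15}}{1 - 17480 + 805 \sqrt{15}} + \frac{315659}{8} = \frac{-152 + 7 \sqrt{15}}{-17479 + 805 \sqrt{15}} + \frac{315659}{8} = \frac{315659}{8} + \frac{-152 + 7 \sqrt{15}}{-17479 + 805 \sqrt{15}}$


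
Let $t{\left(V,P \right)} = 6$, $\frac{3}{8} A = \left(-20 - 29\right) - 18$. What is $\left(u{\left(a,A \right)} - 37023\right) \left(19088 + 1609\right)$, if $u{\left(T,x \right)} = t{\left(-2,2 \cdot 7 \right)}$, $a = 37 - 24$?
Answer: $-766140849$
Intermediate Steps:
$a = 13$ ($a = 37 - 24 = 13$)
$A = - \frac{536}{3}$ ($A = \frac{8 \left(\left(-20 - 29\right) - 18\right)}{3} = \frac{8 \left(-49 - 18\right)}{3} = \frac{8}{3} \left(-67\right) = - \frac{536}{3} \approx -178.67$)
$u{\left(T,x \right)} = 6$
$\left(u{\left(a,A \right)} - 37023\right) \left(19088 + 1609\right) = \left(6 - 37023\right) \left(19088 + 1609\right) = \left(-37017\right) 20697 = -766140849$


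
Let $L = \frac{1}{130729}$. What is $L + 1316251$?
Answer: $\frac{172072176980}{130729} \approx 1.3163 \cdot 10^{6}$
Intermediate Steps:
$L = \frac{1}{130729} \approx 7.6494 \cdot 10^{-6}$
$L + 1316251 = \frac{1}{130729} + 1316251 = \frac{172072176980}{130729}$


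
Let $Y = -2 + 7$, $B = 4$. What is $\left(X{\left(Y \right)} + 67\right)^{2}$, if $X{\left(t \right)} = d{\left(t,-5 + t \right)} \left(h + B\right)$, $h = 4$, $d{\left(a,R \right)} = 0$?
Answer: $4489$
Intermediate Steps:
$Y = 5$
$X{\left(t \right)} = 0$ ($X{\left(t \right)} = 0 \left(4 + 4\right) = 0 \cdot 8 = 0$)
$\left(X{\left(Y \right)} + 67\right)^{2} = \left(0 + 67\right)^{2} = 67^{2} = 4489$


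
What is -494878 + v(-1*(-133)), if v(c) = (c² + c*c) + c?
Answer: -459367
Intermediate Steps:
v(c) = c + 2*c² (v(c) = (c² + c²) + c = 2*c² + c = c + 2*c²)
-494878 + v(-1*(-133)) = -494878 + (-1*(-133))*(1 + 2*(-1*(-133))) = -494878 + 133*(1 + 2*133) = -494878 + 133*(1 + 266) = -494878 + 133*267 = -494878 + 35511 = -459367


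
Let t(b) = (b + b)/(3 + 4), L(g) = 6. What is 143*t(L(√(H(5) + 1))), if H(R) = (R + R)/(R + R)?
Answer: 1716/7 ≈ 245.14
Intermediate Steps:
H(R) = 1 (H(R) = (2*R)/((2*R)) = (2*R)*(1/(2*R)) = 1)
t(b) = 2*b/7 (t(b) = (2*b)/7 = (2*b)*(⅐) = 2*b/7)
143*t(L(√(H(5) + 1))) = 143*((2/7)*6) = 143*(12/7) = 1716/7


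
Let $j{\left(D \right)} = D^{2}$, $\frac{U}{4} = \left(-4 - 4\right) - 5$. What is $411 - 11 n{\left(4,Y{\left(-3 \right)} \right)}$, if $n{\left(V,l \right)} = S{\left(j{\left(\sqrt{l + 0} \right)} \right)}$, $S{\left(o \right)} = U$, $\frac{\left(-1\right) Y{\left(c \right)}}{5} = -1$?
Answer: $983$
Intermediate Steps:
$Y{\left(c \right)} = 5$ ($Y{\left(c \right)} = \left(-5\right) \left(-1\right) = 5$)
$U = -52$ ($U = 4 \left(\left(-4 - 4\right) - 5\right) = 4 \left(-8 - 5\right) = 4 \left(-13\right) = -52$)
$S{\left(o \right)} = -52$
$n{\left(V,l \right)} = -52$
$411 - 11 n{\left(4,Y{\left(-3 \right)} \right)} = 411 - 11 \left(-52\right) = 411 - -572 = 411 + 572 = 983$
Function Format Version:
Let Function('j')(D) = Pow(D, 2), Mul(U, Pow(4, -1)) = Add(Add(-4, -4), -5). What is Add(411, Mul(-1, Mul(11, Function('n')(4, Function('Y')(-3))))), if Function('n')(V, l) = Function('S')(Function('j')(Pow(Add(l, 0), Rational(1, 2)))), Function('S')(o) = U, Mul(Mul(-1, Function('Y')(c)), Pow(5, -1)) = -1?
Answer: 983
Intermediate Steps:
Function('Y')(c) = 5 (Function('Y')(c) = Mul(-5, -1) = 5)
U = -52 (U = Mul(4, Add(Add(-4, -4), -5)) = Mul(4, Add(-8, -5)) = Mul(4, -13) = -52)
Function('S')(o) = -52
Function('n')(V, l) = -52
Add(411, Mul(-1, Mul(11, Function('n')(4, Function('Y')(-3))))) = Add(411, Mul(-1, Mul(11, -52))) = Add(411, Mul(-1, -572)) = Add(411, 572) = 983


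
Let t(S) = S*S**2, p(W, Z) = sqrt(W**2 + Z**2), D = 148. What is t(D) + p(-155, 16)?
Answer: 3241792 + sqrt(24281) ≈ 3.2419e+6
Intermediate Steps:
t(S) = S**3
t(D) + p(-155, 16) = 148**3 + sqrt((-155)**2 + 16**2) = 3241792 + sqrt(24025 + 256) = 3241792 + sqrt(24281)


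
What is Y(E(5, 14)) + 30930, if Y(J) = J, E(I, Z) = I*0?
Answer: 30930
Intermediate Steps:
E(I, Z) = 0
Y(E(5, 14)) + 30930 = 0 + 30930 = 30930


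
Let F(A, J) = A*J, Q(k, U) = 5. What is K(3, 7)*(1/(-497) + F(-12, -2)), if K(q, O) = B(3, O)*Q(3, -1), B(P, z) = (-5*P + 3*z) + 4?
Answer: 596350/497 ≈ 1199.9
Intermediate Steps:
B(P, z) = 4 - 5*P + 3*z
K(q, O) = -55 + 15*O (K(q, O) = (4 - 5*3 + 3*O)*5 = (4 - 15 + 3*O)*5 = (-11 + 3*O)*5 = -55 + 15*O)
K(3, 7)*(1/(-497) + F(-12, -2)) = (-55 + 15*7)*(1/(-497) - 12*(-2)) = (-55 + 105)*(-1/497 + 24) = 50*(11927/497) = 596350/497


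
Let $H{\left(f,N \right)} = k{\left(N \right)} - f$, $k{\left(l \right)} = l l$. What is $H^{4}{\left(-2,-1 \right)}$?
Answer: $81$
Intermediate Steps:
$k{\left(l \right)} = l^{2}$
$H{\left(f,N \right)} = N^{2} - f$
$H^{4}{\left(-2,-1 \right)} = \left(\left(-1\right)^{2} - -2\right)^{4} = \left(1 + 2\right)^{4} = 3^{4} = 81$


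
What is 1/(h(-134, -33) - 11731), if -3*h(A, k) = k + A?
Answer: -3/35026 ≈ -8.5651e-5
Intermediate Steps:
h(A, k) = -A/3 - k/3 (h(A, k) = -(k + A)/3 = -(A + k)/3 = -A/3 - k/3)
1/(h(-134, -33) - 11731) = 1/((-⅓*(-134) - ⅓*(-33)) - 11731) = 1/((134/3 + 11) - 11731) = 1/(167/3 - 11731) = 1/(-35026/3) = -3/35026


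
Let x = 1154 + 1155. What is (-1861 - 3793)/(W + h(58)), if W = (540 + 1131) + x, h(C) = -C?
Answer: -2827/1961 ≈ -1.4416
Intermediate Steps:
x = 2309
W = 3980 (W = (540 + 1131) + 2309 = 1671 + 2309 = 3980)
(-1861 - 3793)/(W + h(58)) = (-1861 - 3793)/(3980 - 1*58) = -5654/(3980 - 58) = -5654/3922 = -5654*1/3922 = -2827/1961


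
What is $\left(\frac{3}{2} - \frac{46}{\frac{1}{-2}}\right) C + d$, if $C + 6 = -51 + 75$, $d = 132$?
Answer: $1815$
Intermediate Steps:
$C = 18$ ($C = -6 + \left(-51 + 75\right) = -6 + 24 = 18$)
$\left(\frac{3}{2} - \frac{46}{\frac{1}{-2}}\right) C + d = \left(\frac{3}{2} - \frac{46}{\frac{1}{-2}}\right) 18 + 132 = \left(3 \cdot \frac{1}{2} - \frac{46}{- \frac{1}{2}}\right) 18 + 132 = \left(\frac{3}{2} - -92\right) 18 + 132 = \left(\frac{3}{2} + 92\right) 18 + 132 = \frac{187}{2} \cdot 18 + 132 = 1683 + 132 = 1815$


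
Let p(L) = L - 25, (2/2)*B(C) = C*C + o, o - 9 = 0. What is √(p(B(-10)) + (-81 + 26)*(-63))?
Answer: 13*√21 ≈ 59.573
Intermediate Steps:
o = 9 (o = 9 + 0 = 9)
B(C) = 9 + C² (B(C) = C*C + 9 = C² + 9 = 9 + C²)
p(L) = -25 + L
√(p(B(-10)) + (-81 + 26)*(-63)) = √((-25 + (9 + (-10)²)) + (-81 + 26)*(-63)) = √((-25 + (9 + 100)) - 55*(-63)) = √((-25 + 109) + 3465) = √(84 + 3465) = √3549 = 13*√21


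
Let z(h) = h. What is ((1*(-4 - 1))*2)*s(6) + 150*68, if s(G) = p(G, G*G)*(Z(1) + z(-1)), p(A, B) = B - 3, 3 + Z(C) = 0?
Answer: 11520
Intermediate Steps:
Z(C) = -3 (Z(C) = -3 + 0 = -3)
p(A, B) = -3 + B
s(G) = 12 - 4*G**2 (s(G) = (-3 + G*G)*(-3 - 1) = (-3 + G**2)*(-4) = 12 - 4*G**2)
((1*(-4 - 1))*2)*s(6) + 150*68 = ((1*(-4 - 1))*2)*(12 - 4*6**2) + 150*68 = ((1*(-5))*2)*(12 - 4*36) + 10200 = (-5*2)*(12 - 144) + 10200 = -10*(-132) + 10200 = 1320 + 10200 = 11520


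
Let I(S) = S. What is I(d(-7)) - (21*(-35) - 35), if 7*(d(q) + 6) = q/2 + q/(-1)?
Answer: 1529/2 ≈ 764.50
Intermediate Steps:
d(q) = -6 - q/14 (d(q) = -6 + (q/2 + q/(-1))/7 = -6 + (q*(½) + q*(-1))/7 = -6 + (q/2 - q)/7 = -6 + (-q/2)/7 = -6 - q/14)
I(d(-7)) - (21*(-35) - 35) = (-6 - 1/14*(-7)) - (21*(-35) - 35) = (-6 + ½) - (-735 - 35) = -11/2 - 1*(-770) = -11/2 + 770 = 1529/2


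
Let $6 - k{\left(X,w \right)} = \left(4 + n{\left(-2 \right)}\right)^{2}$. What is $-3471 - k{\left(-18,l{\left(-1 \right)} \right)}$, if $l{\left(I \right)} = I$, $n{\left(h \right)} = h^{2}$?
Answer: $-3413$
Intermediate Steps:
$k{\left(X,w \right)} = -58$ ($k{\left(X,w \right)} = 6 - \left(4 + \left(-2\right)^{2}\right)^{2} = 6 - \left(4 + 4\right)^{2} = 6 - 8^{2} = 6 - 64 = -58$)
$-3471 - k{\left(-18,l{\left(-1 \right)} \right)} = -3471 - -58 = -3471 + 58 = -3413$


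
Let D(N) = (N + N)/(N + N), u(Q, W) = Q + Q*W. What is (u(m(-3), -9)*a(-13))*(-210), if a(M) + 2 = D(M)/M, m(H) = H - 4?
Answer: 317520/13 ≈ 24425.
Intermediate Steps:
m(H) = -4 + H
D(N) = 1 (D(N) = (2*N)/((2*N)) = (2*N)*(1/(2*N)) = 1)
a(M) = -2 + 1/M
(u(m(-3), -9)*a(-13))*(-210) = (((-4 - 3)*(1 - 9))*(-2 + 1/(-13)))*(-210) = ((-7*(-8))*(-2 - 1/13))*(-210) = (56*(-27/13))*(-210) = -1512/13*(-210) = 317520/13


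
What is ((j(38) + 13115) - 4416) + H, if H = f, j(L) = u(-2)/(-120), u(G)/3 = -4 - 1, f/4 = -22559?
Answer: -652295/8 ≈ -81537.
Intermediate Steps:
f = -90236 (f = 4*(-22559) = -90236)
u(G) = -15 (u(G) = 3*(-4 - 1) = 3*(-5) = -15)
j(L) = ⅛ (j(L) = -15/(-120) = -15*(-1/120) = ⅛)
H = -90236
((j(38) + 13115) - 4416) + H = ((⅛ + 13115) - 4416) - 90236 = (104921/8 - 4416) - 90236 = 69593/8 - 90236 = -652295/8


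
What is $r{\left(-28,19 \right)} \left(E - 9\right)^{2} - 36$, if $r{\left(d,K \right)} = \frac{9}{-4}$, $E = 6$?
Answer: $- \frac{225}{4} \approx -56.25$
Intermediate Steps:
$r{\left(d,K \right)} = - \frac{9}{4}$ ($r{\left(d,K \right)} = 9 \left(- \frac{1}{4}\right) = - \frac{9}{4}$)
$r{\left(-28,19 \right)} \left(E - 9\right)^{2} - 36 = - \frac{9 \left(6 - 9\right)^{2}}{4} - 36 = - \frac{9 \left(-3\right)^{2}}{4} - 36 = \left(- \frac{9}{4}\right) 9 - 36 = - \frac{81}{4} - 36 = - \frac{225}{4}$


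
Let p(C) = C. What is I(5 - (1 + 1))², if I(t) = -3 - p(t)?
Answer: 36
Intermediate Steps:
I(t) = -3 - t
I(5 - (1 + 1))² = (-3 - (5 - (1 + 1)))² = (-3 - (5 - 1*2))² = (-3 - (5 - 2))² = (-3 - 1*3)² = (-3 - 3)² = (-6)² = 36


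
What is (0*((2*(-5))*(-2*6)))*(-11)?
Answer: 0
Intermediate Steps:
(0*((2*(-5))*(-2*6)))*(-11) = (0*(-10*(-12)))*(-11) = (0*120)*(-11) = 0*(-11) = 0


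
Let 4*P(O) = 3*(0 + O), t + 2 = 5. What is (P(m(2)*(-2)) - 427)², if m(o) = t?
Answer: 744769/4 ≈ 1.8619e+5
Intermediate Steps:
t = 3 (t = -2 + 5 = 3)
m(o) = 3
P(O) = 3*O/4 (P(O) = (3*(0 + O))/4 = (3*O)/4 = 3*O/4)
(P(m(2)*(-2)) - 427)² = (3*(3*(-2))/4 - 427)² = ((¾)*(-6) - 427)² = (-9/2 - 427)² = (-863/2)² = 744769/4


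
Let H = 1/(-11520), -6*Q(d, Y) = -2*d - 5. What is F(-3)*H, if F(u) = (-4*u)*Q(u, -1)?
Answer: 1/5760 ≈ 0.00017361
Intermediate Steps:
Q(d, Y) = ⅚ + d/3 (Q(d, Y) = -(-2*d - 5)/6 = -(-5 - 2*d)/6 = ⅚ + d/3)
H = -1/11520 ≈ -8.6806e-5
F(u) = -4*u*(⅚ + u/3) (F(u) = (-4*u)*(⅚ + u/3) = -4*u*(⅚ + u/3))
F(-3)*H = -⅔*(-3)*(5 + 2*(-3))*(-1/11520) = -⅔*(-3)*(5 - 6)*(-1/11520) = -⅔*(-3)*(-1)*(-1/11520) = -2*(-1/11520) = 1/5760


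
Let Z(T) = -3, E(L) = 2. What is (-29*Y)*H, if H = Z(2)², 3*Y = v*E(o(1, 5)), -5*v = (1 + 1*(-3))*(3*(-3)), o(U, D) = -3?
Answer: 3132/5 ≈ 626.40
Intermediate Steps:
v = -18/5 (v = -(1 + 1*(-3))*3*(-3)/5 = -(1 - 3)*(-9)/5 = -(-2)*(-9)/5 = -⅕*18 = -18/5 ≈ -3.6000)
Y = -12/5 (Y = (-18/5*2)/3 = (⅓)*(-36/5) = -12/5 ≈ -2.4000)
H = 9 (H = (-3)² = 9)
(-29*Y)*H = -29*(-12/5)*9 = (348/5)*9 = 3132/5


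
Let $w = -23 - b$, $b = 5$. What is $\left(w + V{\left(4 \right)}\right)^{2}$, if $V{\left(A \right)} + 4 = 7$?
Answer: $625$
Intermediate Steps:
$V{\left(A \right)} = 3$ ($V{\left(A \right)} = -4 + 7 = 3$)
$w = -28$ ($w = -23 - 5 = -28$)
$\left(w + V{\left(4 \right)}\right)^{2} = \left(-28 + 3\right)^{2} = \left(-25\right)^{2} = 625$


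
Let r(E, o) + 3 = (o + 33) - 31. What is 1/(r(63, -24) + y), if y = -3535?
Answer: -1/3560 ≈ -0.00028090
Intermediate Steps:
r(E, o) = -1 + o (r(E, o) = -3 + ((o + 33) - 31) = -3 + ((33 + o) - 31) = -3 + (2 + o) = -1 + o)
1/(r(63, -24) + y) = 1/((-1 - 24) - 3535) = 1/(-25 - 3535) = 1/(-3560) = -1/3560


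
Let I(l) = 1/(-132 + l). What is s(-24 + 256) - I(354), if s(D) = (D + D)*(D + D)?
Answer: 47795711/222 ≈ 2.1530e+5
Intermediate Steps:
s(D) = 4*D**2 (s(D) = (2*D)*(2*D) = 4*D**2)
s(-24 + 256) - I(354) = 4*(-24 + 256)**2 - 1/(-132 + 354) = 4*232**2 - 1/222 = 4*53824 - 1*1/222 = 215296 - 1/222 = 47795711/222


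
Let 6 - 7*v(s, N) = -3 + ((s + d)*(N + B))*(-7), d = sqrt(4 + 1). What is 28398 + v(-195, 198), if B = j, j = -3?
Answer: -67380/7 + 195*sqrt(5) ≈ -9189.7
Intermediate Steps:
B = -3
d = sqrt(5) ≈ 2.2361
v(s, N) = 9/7 + (-3 + N)*(s + sqrt(5)) (v(s, N) = 6/7 - (-3 + ((s + sqrt(5))*(N - 3))*(-7))/7 = 6/7 - (-3 + ((s + sqrt(5))*(-3 + N))*(-7))/7 = 6/7 - (-3 + ((-3 + N)*(s + sqrt(5)))*(-7))/7 = 6/7 - (-3 - 7*(-3 + N)*(s + sqrt(5)))/7 = 6/7 + (3/7 + (-3 + N)*(s + sqrt(5))) = 9/7 + (-3 + N)*(s + sqrt(5)))
28398 + v(-195, 198) = 28398 + (9/7 - 3*(-195) - 3*sqrt(5) + 198*(-195) + 198*sqrt(5)) = 28398 + (9/7 + 585 - 3*sqrt(5) - 38610 + 198*sqrt(5)) = 28398 + (-266166/7 + 195*sqrt(5)) = -67380/7 + 195*sqrt(5)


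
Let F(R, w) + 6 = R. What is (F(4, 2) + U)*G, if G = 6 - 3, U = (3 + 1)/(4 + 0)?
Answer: -3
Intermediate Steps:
U = 1 (U = 4/4 = 4*(¼) = 1)
F(R, w) = -6 + R
G = 3
(F(4, 2) + U)*G = ((-6 + 4) + 1)*3 = (-2 + 1)*3 = -1*3 = -3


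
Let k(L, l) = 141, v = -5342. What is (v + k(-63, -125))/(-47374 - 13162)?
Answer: 743/8648 ≈ 0.085916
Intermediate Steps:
(v + k(-63, -125))/(-47374 - 13162) = (-5342 + 141)/(-47374 - 13162) = -5201/(-60536) = -5201*(-1/60536) = 743/8648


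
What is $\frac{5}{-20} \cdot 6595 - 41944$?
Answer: $- \frac{174371}{4} \approx -43593.0$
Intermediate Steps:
$\frac{5}{-20} \cdot 6595 - 41944 = 5 \left(- \frac{1}{20}\right) 6595 - 41944 = \left(- \frac{1}{4}\right) 6595 - 41944 = - \frac{6595}{4} - 41944 = - \frac{174371}{4}$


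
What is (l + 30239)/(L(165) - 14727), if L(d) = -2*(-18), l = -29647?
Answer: -592/14691 ≈ -0.040297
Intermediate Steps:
L(d) = 36
(l + 30239)/(L(165) - 14727) = (-29647 + 30239)/(36 - 14727) = 592/(-14691) = 592*(-1/14691) = -592/14691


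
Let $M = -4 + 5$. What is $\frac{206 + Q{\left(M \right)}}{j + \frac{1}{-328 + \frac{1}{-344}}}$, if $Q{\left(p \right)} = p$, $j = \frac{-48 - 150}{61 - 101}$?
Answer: $\frac{467128620}{11163587} \approx 41.844$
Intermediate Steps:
$M = 1$
$j = \frac{99}{20}$ ($j = - \frac{198}{-40} = \left(-198\right) \left(- \frac{1}{40}\right) = \frac{99}{20} \approx 4.95$)
$\frac{206 + Q{\left(M \right)}}{j + \frac{1}{-328 + \frac{1}{-344}}} = \frac{206 + 1}{\frac{99}{20} + \frac{1}{-328 + \frac{1}{-344}}} = \frac{207}{\frac{99}{20} + \frac{1}{-328 - \frac{1}{344}}} = \frac{207}{\frac{99}{20} + \frac{1}{- \frac{112833}{344}}} = \frac{207}{\frac{99}{20} - \frac{344}{112833}} = \frac{207}{\frac{11163587}{2256660}} = 207 \cdot \frac{2256660}{11163587} = \frac{467128620}{11163587}$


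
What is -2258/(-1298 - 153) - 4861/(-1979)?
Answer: 11521893/2871529 ≈ 4.0125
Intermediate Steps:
-2258/(-1298 - 153) - 4861/(-1979) = -2258/(-1451) - 4861*(-1/1979) = -2258*(-1/1451) + 4861/1979 = 2258/1451 + 4861/1979 = 11521893/2871529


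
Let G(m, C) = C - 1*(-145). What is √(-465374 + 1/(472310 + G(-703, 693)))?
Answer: I*√2893967386724193/78858 ≈ 682.18*I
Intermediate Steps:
G(m, C) = 145 + C (G(m, C) = C + 145 = 145 + C)
√(-465374 + 1/(472310 + G(-703, 693))) = √(-465374 + 1/(472310 + (145 + 693))) = √(-465374 + 1/(472310 + 838)) = √(-465374 + 1/473148) = √(-220190777351/473148) = I*√2893967386724193/78858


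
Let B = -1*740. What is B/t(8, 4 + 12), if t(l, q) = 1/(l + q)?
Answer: -17760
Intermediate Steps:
B = -740
B/t(8, 4 + 12) = -740/(1/(8 + (4 + 12))) = -740/(1/(8 + 16)) = -740/(1/24) = -740/1/24 = -740*24 = -17760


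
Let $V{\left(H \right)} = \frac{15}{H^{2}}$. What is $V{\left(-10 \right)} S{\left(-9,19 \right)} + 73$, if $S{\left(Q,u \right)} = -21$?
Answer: $\frac{1397}{20} \approx 69.85$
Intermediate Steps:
$V{\left(H \right)} = \frac{15}{H^{2}}$
$V{\left(-10 \right)} S{\left(-9,19 \right)} + 73 = \frac{15}{100} \left(-21\right) + 73 = 15 \cdot \frac{1}{100} \left(-21\right) + 73 = \frac{3}{20} \left(-21\right) + 73 = - \frac{63}{20} + 73 = \frac{1397}{20}$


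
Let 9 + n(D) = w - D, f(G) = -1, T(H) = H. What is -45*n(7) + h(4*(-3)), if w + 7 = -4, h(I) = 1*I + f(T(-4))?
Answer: 1202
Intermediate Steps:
h(I) = -1 + I (h(I) = 1*I - 1 = I - 1 = -1 + I)
w = -11 (w = -7 - 4 = -11)
n(D) = -20 - D (n(D) = -9 + (-11 - D) = -20 - D)
-45*n(7) + h(4*(-3)) = -45*(-20 - 1*7) + (-1 + 4*(-3)) = -45*(-20 - 7) + (-1 - 12) = -45*(-27) - 13 = 1215 - 13 = 1202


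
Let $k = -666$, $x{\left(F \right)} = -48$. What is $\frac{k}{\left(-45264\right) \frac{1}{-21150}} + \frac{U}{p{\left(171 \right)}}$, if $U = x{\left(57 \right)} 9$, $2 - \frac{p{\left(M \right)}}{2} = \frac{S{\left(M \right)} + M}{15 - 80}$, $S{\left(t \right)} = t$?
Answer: $- \frac{75875535}{222548} \approx -340.94$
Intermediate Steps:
$p{\left(M \right)} = 4 + \frac{4 M}{65}$ ($p{\left(M \right)} = 4 - 2 \frac{M + M}{15 - 80} = 4 - 2 \frac{2 M}{-65} = 4 - 2 \cdot 2 M \left(- \frac{1}{65}\right) = 4 - 2 \left(- \frac{2 M}{65}\right) = 4 + \frac{4 M}{65}$)
$U = -432$ ($U = \left(-48\right) 9 = -432$)
$\frac{k}{\left(-45264\right) \frac{1}{-21150}} + \frac{U}{p{\left(171 \right)}} = - \frac{666}{\left(-45264\right) \frac{1}{-21150}} - \frac{432}{4 + \frac{4}{65} \cdot 171} = - \frac{666}{\left(-45264\right) \left(- \frac{1}{21150}\right)} - \frac{432}{4 + \frac{684}{65}} = - \frac{666}{\frac{7544}{3525}} - \frac{432}{\frac{944}{65}} = \left(-666\right) \frac{3525}{7544} - \frac{1755}{59} = - \frac{1173825}{3772} - \frac{1755}{59} = - \frac{75875535}{222548}$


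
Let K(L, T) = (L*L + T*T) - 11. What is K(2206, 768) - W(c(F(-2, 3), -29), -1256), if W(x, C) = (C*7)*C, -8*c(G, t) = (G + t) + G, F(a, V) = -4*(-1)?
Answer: -5586503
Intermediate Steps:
K(L, T) = -11 + L² + T² (K(L, T) = (L² + T²) - 11 = -11 + L² + T²)
F(a, V) = 4
c(G, t) = -G/4 - t/8 (c(G, t) = -((G + t) + G)/8 = -(t + 2*G)/8 = -G/4 - t/8)
W(x, C) = 7*C² (W(x, C) = (7*C)*C = 7*C²)
K(2206, 768) - W(c(F(-2, 3), -29), -1256) = (-11 + 2206² + 768²) - 7*(-1256)² = (-11 + 4866436 + 589824) - 7*1577536 = 5456249 - 1*11042752 = 5456249 - 11042752 = -5586503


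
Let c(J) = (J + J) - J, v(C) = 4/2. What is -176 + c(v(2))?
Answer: -174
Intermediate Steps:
v(C) = 2 (v(C) = 4*(½) = 2)
c(J) = J (c(J) = 2*J - J = J)
-176 + c(v(2)) = -176 + 2 = -174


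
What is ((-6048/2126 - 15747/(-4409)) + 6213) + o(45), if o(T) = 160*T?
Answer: 62867012016/4686767 ≈ 13414.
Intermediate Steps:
((-6048/2126 - 15747/(-4409)) + 6213) + o(45) = ((-6048/2126 - 15747/(-4409)) + 6213) + 160*45 = ((-6048*1/2126 - 15747*(-1/4409)) + 6213) + 7200 = ((-3024/1063 + 15747/4409) + 6213) + 7200 = (3406245/4686767 + 6213) + 7200 = 29122289616/4686767 + 7200 = 62867012016/4686767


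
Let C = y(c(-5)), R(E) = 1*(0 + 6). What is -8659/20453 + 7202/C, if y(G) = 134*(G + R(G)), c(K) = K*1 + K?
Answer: -75971865/5481404 ≈ -13.860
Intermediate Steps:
R(E) = 6 (R(E) = 1*6 = 6)
c(K) = 2*K (c(K) = K + K = 2*K)
y(G) = 804 + 134*G (y(G) = 134*(G + 6) = 134*(6 + G) = 804 + 134*G)
C = -536 (C = 804 + 134*(2*(-5)) = 804 + 134*(-10) = 804 - 1340 = -536)
-8659/20453 + 7202/C = -8659/20453 + 7202/(-536) = -8659*1/20453 + 7202*(-1/536) = -8659/20453 - 3601/268 = -75971865/5481404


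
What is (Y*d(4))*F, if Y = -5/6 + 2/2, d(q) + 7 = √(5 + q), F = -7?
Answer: 14/3 ≈ 4.6667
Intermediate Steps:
d(q) = -7 + √(5 + q)
Y = ⅙ (Y = -5*⅙ + 2*(½) = -⅚ + 1 = ⅙ ≈ 0.16667)
(Y*d(4))*F = ((-7 + √(5 + 4))/6)*(-7) = ((-7 + √9)/6)*(-7) = ((-7 + 3)/6)*(-7) = ((⅙)*(-4))*(-7) = -⅔*(-7) = 14/3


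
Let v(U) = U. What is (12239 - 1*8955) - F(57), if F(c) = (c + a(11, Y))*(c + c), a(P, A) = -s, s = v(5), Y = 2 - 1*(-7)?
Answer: -2644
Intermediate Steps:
Y = 9 (Y = 2 + 7 = 9)
s = 5
a(P, A) = -5 (a(P, A) = -1*5 = -5)
F(c) = 2*c*(-5 + c) (F(c) = (c - 5)*(c + c) = (-5 + c)*(2*c) = 2*c*(-5 + c))
(12239 - 1*8955) - F(57) = (12239 - 1*8955) - 2*57*(-5 + 57) = (12239 - 8955) - 2*57*52 = 3284 - 1*5928 = 3284 - 5928 = -2644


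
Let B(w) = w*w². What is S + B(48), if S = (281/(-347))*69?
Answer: 38356035/347 ≈ 1.1054e+5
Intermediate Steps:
B(w) = w³
S = -19389/347 (S = (281*(-1/347))*69 = -281/347*69 = -19389/347 ≈ -55.876)
S + B(48) = -19389/347 + 48³ = -19389/347 + 110592 = 38356035/347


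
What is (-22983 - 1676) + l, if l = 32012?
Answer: 7353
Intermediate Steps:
(-22983 - 1676) + l = (-22983 - 1676) + 32012 = -24659 + 32012 = 7353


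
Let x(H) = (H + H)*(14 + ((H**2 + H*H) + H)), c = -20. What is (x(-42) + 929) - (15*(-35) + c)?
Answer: -292526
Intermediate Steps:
x(H) = 2*H*(14 + H + 2*H**2) (x(H) = (2*H)*(14 + ((H**2 + H**2) + H)) = (2*H)*(14 + (2*H**2 + H)) = (2*H)*(14 + (H + 2*H**2)) = (2*H)*(14 + H + 2*H**2) = 2*H*(14 + H + 2*H**2))
(x(-42) + 929) - (15*(-35) + c) = (2*(-42)*(14 - 42 + 2*(-42)**2) + 929) - (15*(-35) - 20) = (2*(-42)*(14 - 42 + 2*1764) + 929) - (-525 - 20) = (2*(-42)*(14 - 42 + 3528) + 929) - 1*(-545) = (2*(-42)*3500 + 929) + 545 = (-294000 + 929) + 545 = -293071 + 545 = -292526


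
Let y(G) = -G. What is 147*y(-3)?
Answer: 441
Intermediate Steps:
147*y(-3) = 147*(-1*(-3)) = 147*3 = 441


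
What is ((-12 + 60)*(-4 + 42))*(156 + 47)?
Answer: 370272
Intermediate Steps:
((-12 + 60)*(-4 + 42))*(156 + 47) = (48*38)*203 = 1824*203 = 370272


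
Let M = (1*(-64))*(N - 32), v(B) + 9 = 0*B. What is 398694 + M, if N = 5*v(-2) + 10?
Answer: 402982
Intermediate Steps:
v(B) = -9 (v(B) = -9 + 0*B = -9 + 0 = -9)
N = -35 (N = 5*(-9) + 10 = -45 + 10 = -35)
M = 4288 (M = (1*(-64))*(-35 - 32) = -64*(-67) = 4288)
398694 + M = 398694 + 4288 = 402982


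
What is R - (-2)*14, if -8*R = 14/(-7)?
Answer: 113/4 ≈ 28.250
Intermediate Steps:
R = 1/4 (R = -7/(4*(-7)) = -7*(-1)/(4*7) = -1/8*(-2) = 1/4 ≈ 0.25000)
R - (-2)*14 = 1/4 - (-2)*14 = 1/4 - 2*(-14) = 1/4 + 28 = 113/4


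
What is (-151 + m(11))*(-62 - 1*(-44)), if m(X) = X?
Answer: 2520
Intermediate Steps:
(-151 + m(11))*(-62 - 1*(-44)) = (-151 + 11)*(-62 - 1*(-44)) = -140*(-62 + 44) = -140*(-18) = 2520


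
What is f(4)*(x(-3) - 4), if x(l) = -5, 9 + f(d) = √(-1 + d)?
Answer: 81 - 9*√3 ≈ 65.411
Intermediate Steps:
f(d) = -9 + √(-1 + d)
f(4)*(x(-3) - 4) = (-9 + √(-1 + 4))*(-5 - 4) = (-9 + √3)*(-9) = 81 - 9*√3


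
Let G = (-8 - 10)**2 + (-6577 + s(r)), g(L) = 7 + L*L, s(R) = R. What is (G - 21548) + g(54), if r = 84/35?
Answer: -124378/5 ≈ -24876.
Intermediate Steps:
r = 12/5 (r = 84*(1/35) = 12/5 ≈ 2.4000)
g(L) = 7 + L**2
G = -31253/5 (G = (-8 - 10)**2 + (-6577 + 12/5) = (-18)**2 - 32873/5 = 324 - 32873/5 = -31253/5 ≈ -6250.6)
(G - 21548) + g(54) = (-31253/5 - 21548) + (7 + 54**2) = -138993/5 + (7 + 2916) = -138993/5 + 2923 = -124378/5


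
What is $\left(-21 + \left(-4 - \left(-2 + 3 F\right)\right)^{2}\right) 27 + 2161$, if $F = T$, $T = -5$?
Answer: $6157$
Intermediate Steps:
$F = -5$
$\left(-21 + \left(-4 - \left(-2 + 3 F\right)\right)^{2}\right) 27 + 2161 = \left(-21 + \left(-4 + \left(\left(-3\right) \left(-5\right) + 2\right)\right)^{2}\right) 27 + 2161 = \left(-21 + \left(-4 + \left(15 + 2\right)\right)^{2}\right) 27 + 2161 = \left(-21 + \left(-4 + 17\right)^{2}\right) 27 + 2161 = \left(-21 + 13^{2}\right) 27 + 2161 = \left(-21 + 169\right) 27 + 2161 = 148 \cdot 27 + 2161 = 3996 + 2161 = 6157$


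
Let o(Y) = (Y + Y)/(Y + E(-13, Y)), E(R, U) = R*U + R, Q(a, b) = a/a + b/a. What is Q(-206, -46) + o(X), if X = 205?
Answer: 269368/254719 ≈ 1.0575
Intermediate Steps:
Q(a, b) = 1 + b/a
E(R, U) = R + R*U
o(Y) = 2*Y/(-13 - 12*Y) (o(Y) = (Y + Y)/(Y - 13*(1 + Y)) = (2*Y)/(Y + (-13 - 13*Y)) = (2*Y)/(-13 - 12*Y) = 2*Y/(-13 - 12*Y))
Q(-206, -46) + o(X) = (-206 - 46)/(-206) + 2*205/(-13 - 12*205) = -1/206*(-252) + 2*205/(-13 - 2460) = 126/103 + 2*205/(-2473) = 126/103 + 2*205*(-1/2473) = 126/103 - 410/2473 = 269368/254719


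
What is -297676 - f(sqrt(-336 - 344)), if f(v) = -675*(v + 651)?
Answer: 141749 + 1350*I*sqrt(170) ≈ 1.4175e+5 + 17602.0*I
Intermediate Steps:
f(v) = -439425 - 675*v (f(v) = -675*(651 + v) = -439425 - 675*v)
-297676 - f(sqrt(-336 - 344)) = -297676 - (-439425 - 675*sqrt(-336 - 344)) = -297676 - (-439425 - 1350*I*sqrt(170)) = -297676 + (439425 + 1350*I*sqrt(170)) = 141749 + 1350*I*sqrt(170)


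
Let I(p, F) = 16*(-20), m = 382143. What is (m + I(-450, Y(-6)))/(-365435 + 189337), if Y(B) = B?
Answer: -29371/13546 ≈ -2.1682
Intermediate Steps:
I(p, F) = -320
(m + I(-450, Y(-6)))/(-365435 + 189337) = (382143 - 320)/(-365435 + 189337) = 381823/(-176098) = 381823*(-1/176098) = -29371/13546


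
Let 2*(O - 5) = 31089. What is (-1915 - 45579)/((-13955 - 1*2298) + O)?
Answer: 94988/1407 ≈ 67.511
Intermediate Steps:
O = 31099/2 (O = 5 + (½)*31089 = 5 + 31089/2 = 31099/2 ≈ 15550.)
(-1915 - 45579)/((-13955 - 1*2298) + O) = (-1915 - 45579)/((-13955 - 1*2298) + 31099/2) = -47494/((-13955 - 2298) + 31099/2) = -47494/(-16253 + 31099/2) = -47494/(-1407/2) = -47494*(-2/1407) = 94988/1407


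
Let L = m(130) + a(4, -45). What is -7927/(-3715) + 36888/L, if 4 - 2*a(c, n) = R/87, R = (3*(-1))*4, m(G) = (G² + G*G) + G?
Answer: 392484483/121855715 ≈ 3.2209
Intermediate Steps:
m(G) = G + 2*G² (m(G) = (G² + G²) + G = 2*G² + G = G + 2*G²)
R = -12 (R = -3*4 = -12)
a(c, n) = 60/29 (a(c, n) = 2 - (-6)/87 = 2 - ½*(-4/29) = 2 + 2/29 = 60/29)
L = 984030/29 (L = 130*(1 + 2*130) + 60/29 = 130*(1 + 260) + 60/29 = 130*261 + 60/29 = 33930 + 60/29 = 984030/29 ≈ 33932.)
-7927/(-3715) + 36888/L = -7927/(-3715) + 36888/(984030/29) = -7927*(-1/3715) + 36888*(29/984030) = 7927/3715 + 178292/164005 = 392484483/121855715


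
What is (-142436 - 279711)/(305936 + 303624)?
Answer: -422147/609560 ≈ -0.69254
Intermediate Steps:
(-142436 - 279711)/(305936 + 303624) = -422147/609560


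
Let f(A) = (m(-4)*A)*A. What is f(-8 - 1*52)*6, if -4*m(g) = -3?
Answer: 16200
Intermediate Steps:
m(g) = 3/4 (m(g) = -1/4*(-3) = 3/4)
f(A) = 3*A**2/4 (f(A) = (3*A/4)*A = 3*A**2/4)
f(-8 - 1*52)*6 = (3*(-8 - 1*52)**2/4)*6 = (3*(-8 - 52)**2/4)*6 = ((3/4)*(-60)**2)*6 = ((3/4)*3600)*6 = 2700*6 = 16200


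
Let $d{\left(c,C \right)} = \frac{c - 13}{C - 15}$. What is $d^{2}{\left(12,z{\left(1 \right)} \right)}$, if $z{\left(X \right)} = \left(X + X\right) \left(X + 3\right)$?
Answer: $\frac{1}{49} \approx 0.020408$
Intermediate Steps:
$z{\left(X \right)} = 2 X \left(3 + X\right)$
$d{\left(c,C \right)} = \frac{-13 + c}{-15 + C}$
$d^{2}{\left(12,z{\left(1 \right)} \right)} = \left(\frac{-13 + 12}{-15 + 2 \cdot 1 \left(3 + 1\right)}\right)^{2} = \left(\frac{1}{-15 + 2 \cdot 1 \cdot 4} \left(-1\right)\right)^{2} = \left(\frac{1}{-15 + 8} \left(-1\right)\right)^{2} = \left(\frac{1}{-7} \left(-1\right)\right)^{2} = \left(\left(- \frac{1}{7}\right) \left(-1\right)\right)^{2} = \left(\frac{1}{7}\right)^{2} = \frac{1}{49}$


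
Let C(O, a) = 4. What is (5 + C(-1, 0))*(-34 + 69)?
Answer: 315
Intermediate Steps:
(5 + C(-1, 0))*(-34 + 69) = (5 + 4)*(-34 + 69) = 9*35 = 315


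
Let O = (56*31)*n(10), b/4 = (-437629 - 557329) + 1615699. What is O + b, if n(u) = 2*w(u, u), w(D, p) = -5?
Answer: 2465604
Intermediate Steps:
n(u) = -10 (n(u) = 2*(-5) = -10)
b = 2482964 (b = 4*((-437629 - 557329) + 1615699) = 4*(-994958 + 1615699) = 4*620741 = 2482964)
O = -17360 (O = (56*31)*(-10) = 1736*(-10) = -17360)
O + b = -17360 + 2482964 = 2465604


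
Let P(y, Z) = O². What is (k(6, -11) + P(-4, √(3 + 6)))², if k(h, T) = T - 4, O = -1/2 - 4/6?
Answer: 241081/1296 ≈ 186.02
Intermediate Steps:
O = -7/6 (O = -1*½ - 4*⅙ = -½ - ⅔ = -7/6 ≈ -1.1667)
k(h, T) = -4 + T
P(y, Z) = 49/36 (P(y, Z) = (-7/6)² = 49/36)
(k(6, -11) + P(-4, √(3 + 6)))² = ((-4 - 11) + 49/36)² = (-15 + 49/36)² = (-491/36)² = 241081/1296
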